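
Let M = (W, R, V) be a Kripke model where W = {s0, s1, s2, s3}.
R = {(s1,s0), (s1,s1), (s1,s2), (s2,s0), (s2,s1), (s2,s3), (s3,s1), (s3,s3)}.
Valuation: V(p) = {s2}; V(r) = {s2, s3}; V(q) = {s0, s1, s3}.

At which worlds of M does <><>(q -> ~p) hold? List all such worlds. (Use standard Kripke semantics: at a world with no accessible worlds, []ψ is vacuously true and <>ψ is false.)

Recall that <>ψ holds at a world iff ψ holds at some accessible world.
Let φ = <><>(q -> ~p). Evaluate φ at each world:
  s0 (successors ∅): φ is false.
  s1 (successors {s0, s1, s2}): φ is true.
  s2 (successors {s0, s1, s3}): φ is true.
  s3 (successors {s1, s3}): φ is true.
For instance, at s1:
  At s1: <><>(q -> ~p) requires <>(q -> ~p) at some successor in {s0, s1, s2}.
    <>(q -> ~p) holds at s1, so <><>(q -> ~p) is true at s1.
      At s1: <>(q -> ~p) requires q -> ~p at some successor in {s0, s1, s2}.
        q -> ~p holds at s0, so <>(q -> ~p) is true at s1.
Satisfying worlds: {s1, s2, s3}

s1, s2, s3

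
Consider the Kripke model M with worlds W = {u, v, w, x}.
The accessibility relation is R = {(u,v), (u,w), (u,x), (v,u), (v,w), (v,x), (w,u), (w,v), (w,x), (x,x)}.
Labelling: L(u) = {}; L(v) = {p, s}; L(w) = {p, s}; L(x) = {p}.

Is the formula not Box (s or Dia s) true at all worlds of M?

Let φ = not Box (s or Dia s). Evaluate φ at each world:
  u (successors {v, w, x}): φ is true.
  v (successors {u, w, x}): φ is true.
  w (successors {u, v, x}): φ is true.
  x (successors {x}): φ is true.
For instance, at w:
  At w: Box (s or Dia s) is false, so not Box (s or Dia s) is true.
    At w: Box (s or Dia s) requires s or Dia s at every successor {u, v, x}.
      s or Dia s fails at x, so Box (s or Dia s) is false at w.

Yes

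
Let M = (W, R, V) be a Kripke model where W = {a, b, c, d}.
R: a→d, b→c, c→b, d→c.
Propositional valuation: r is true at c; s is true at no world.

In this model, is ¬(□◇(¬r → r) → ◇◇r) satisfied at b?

At b: □◇(¬r → r) → ◇◇r is true, so ¬(□◇(¬r → r) → ◇◇r) is false.
  At b: □◇(¬r → r) is false, ◇◇r is false, so □◇(¬r → r) → ◇◇r is true.
    At b: □◇(¬r → r) requires ◇(¬r → r) at every successor {c}.
      ◇(¬r → r) fails at c, so □◇(¬r → r) is false at b.
    At b: ◇◇r requires ◇r at some successor in {c}.
      At c: ◇r is false.
    So ◇◇r is false at b.

No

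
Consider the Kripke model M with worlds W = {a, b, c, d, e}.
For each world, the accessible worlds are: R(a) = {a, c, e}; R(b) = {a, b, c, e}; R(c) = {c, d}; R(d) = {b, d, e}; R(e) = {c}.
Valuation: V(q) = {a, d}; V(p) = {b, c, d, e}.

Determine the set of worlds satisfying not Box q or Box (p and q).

a, b, c, d, e

Recall that Box ψ holds at a world iff ψ holds at every accessible world, and Dia ψ holds iff ψ holds at some accessible world.
Let φ = not Box q or Box (p and q). Evaluate φ at each world:
  a (successors {a, c, e}): φ is true.
  b (successors {a, b, c, e}): φ is true.
  c (successors {c, d}): φ is true.
  d (successors {b, d, e}): φ is true.
  e (successors {c}): φ is true.
For instance, at c:
  At c: not Box q is true, Box (p and q) is false, so not Box q or Box (p and q) is true.
    At c: Box q is false, so not Box q is true.
      At c: Box q requires q at every successor {c, d}.
        q fails at c, so Box q is false at c.
    At c: Box (p and q) requires p and q at every successor {c, d}.
      p and q fails at c, so Box (p and q) is false at c.
Satisfying worlds: {a, b, c, d, e}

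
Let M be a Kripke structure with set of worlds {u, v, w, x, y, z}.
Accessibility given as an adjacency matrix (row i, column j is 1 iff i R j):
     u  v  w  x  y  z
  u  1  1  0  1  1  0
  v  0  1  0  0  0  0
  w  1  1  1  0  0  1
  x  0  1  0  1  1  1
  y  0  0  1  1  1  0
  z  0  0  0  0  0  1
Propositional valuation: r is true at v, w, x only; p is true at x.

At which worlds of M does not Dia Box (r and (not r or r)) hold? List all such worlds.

Let φ = not Dia Box (r and (not r or r)). Evaluate φ at each world:
  u (successors {u, v, x, y}): φ is false.
  v (successors {v}): φ is false.
  w (successors {u, v, w, z}): φ is false.
  x (successors {v, x, y, z}): φ is false.
  y (successors {w, x, y}): φ is true.
  z (successors {z}): φ is true.
For instance, at v:
  At v: Dia Box (r and (not r or r)) is true, so not Dia Box (r and (not r or r)) is false.
    At v: Dia Box (r and (not r or r)) requires Box (r and (not r or r)) at some successor in {v}.
      Box (r and (not r or r)) holds at v, so Dia Box (r and (not r or r)) is true at v.
Satisfying worlds: {y, z}

y, z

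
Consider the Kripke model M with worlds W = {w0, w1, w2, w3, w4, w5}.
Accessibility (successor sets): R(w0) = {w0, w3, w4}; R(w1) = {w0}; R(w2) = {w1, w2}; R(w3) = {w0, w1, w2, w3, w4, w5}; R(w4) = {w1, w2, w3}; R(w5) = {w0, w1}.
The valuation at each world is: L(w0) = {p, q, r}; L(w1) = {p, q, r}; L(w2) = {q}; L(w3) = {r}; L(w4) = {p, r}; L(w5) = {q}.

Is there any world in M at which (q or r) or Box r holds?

Yes

Let φ = (q or r) or Box r. Evaluate φ at each world:
  w0 (successors {w0, w3, w4}): φ is true.
  w1 (successors {w0}): φ is true.
  w2 (successors {w1, w2}): φ is true.
  w3 (successors {w0, w1, w2, w3, w4, w5}): φ is true.
  w4 (successors {w1, w2, w3}): φ is true.
  w5 (successors {w0, w1}): φ is true.
Detail at w0 (witness):
  At w0: q or r is true, Box r is true, so (q or r) or Box r is true.
    At w0: Box r requires r at every successor {w0, w3, w4}.
      At w0: r is true.
      At w3: r is true.
      At w4: r is true.
    So Box r is true at w0.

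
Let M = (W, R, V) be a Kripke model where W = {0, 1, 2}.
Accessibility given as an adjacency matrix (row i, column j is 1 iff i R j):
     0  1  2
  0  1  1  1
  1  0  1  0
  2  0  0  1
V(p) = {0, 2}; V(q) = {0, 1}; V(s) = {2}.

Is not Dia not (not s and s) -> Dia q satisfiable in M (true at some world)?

Yes

Recall that Dia ψ holds at a world iff ψ holds at some accessible world.
Let φ = not Dia not (not s and s) -> Dia q. Evaluate φ at each world:
  0 (successors {0, 1, 2}): φ is true.
  1 (successors {1}): φ is true.
  2 (successors {2}): φ is true.
Detail at 0 (witness):
  At 0: not Dia not (not s and s) is false, Dia q is true, so not Dia not (not s and s) -> Dia q is true.
    At 0: Dia not (not s and s) is true, so not Dia not (not s and s) is false.
      At 0: Dia not (not s and s) requires not (not s and s) at some successor in {0, 1, 2}.
        not (not s and s) holds at 0, so Dia not (not s and s) is true at 0.
    At 0: Dia q requires q at some successor in {0, 1, 2}.
      q holds at 0, so Dia q is true at 0.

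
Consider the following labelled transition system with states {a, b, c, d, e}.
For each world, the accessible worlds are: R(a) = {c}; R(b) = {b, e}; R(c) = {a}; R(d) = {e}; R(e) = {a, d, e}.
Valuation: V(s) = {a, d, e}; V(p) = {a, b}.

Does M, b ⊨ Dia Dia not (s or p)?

At b: Dia Dia not (s or p) requires Dia not (s or p) at some successor in {b, e}.
  At b: Dia not (s or p) is false.
  At e: Dia not (s or p) is false.
So Dia Dia not (s or p) is false at b.

No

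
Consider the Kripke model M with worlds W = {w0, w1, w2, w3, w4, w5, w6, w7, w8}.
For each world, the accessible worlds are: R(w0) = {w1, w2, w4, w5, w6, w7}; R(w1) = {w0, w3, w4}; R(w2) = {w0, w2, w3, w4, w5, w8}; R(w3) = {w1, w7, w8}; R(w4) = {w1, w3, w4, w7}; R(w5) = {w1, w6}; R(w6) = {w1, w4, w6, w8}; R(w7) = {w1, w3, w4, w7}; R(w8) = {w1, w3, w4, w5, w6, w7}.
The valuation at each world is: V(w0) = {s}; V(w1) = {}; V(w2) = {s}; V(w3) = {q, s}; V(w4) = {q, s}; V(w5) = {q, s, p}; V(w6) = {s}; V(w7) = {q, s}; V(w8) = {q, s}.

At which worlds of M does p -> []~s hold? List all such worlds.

Let φ = p -> []~s. Evaluate φ at each world:
  w0 (successors {w1, w2, w4, w5, w6, w7}): φ is true.
  w1 (successors {w0, w3, w4}): φ is true.
  w2 (successors {w0, w2, w3, w4, w5, w8}): φ is true.
  w3 (successors {w1, w7, w8}): φ is true.
  w4 (successors {w1, w3, w4, w7}): φ is true.
  w5 (successors {w1, w6}): φ is false.
  w6 (successors {w1, w4, w6, w8}): φ is true.
  w7 (successors {w1, w3, w4, w7}): φ is true.
  w8 (successors {w1, w3, w4, w5, w6, w7}): φ is true.
For instance, at w5:
  At w5: p is true, []~s is false, so p -> []~s is false.
    At w5: []~s requires ~s at every successor {w1, w6}.
      ~s fails at w6, so []~s is false at w5.
Satisfying worlds: {w0, w1, w2, w3, w4, w6, w7, w8}

w0, w1, w2, w3, w4, w6, w7, w8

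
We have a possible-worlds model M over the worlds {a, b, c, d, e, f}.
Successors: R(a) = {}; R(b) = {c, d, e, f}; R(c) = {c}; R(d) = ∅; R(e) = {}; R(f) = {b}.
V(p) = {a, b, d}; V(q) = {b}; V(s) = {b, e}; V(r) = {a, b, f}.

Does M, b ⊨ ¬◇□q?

At b: ◇□q is true, so ¬◇□q is false.
  At b: ◇□q requires □q at some successor in {c, d, e, f}.
    □q holds at d, so ◇□q is true at b.
      At d: no accessible worlds, so □q holds vacuously.

No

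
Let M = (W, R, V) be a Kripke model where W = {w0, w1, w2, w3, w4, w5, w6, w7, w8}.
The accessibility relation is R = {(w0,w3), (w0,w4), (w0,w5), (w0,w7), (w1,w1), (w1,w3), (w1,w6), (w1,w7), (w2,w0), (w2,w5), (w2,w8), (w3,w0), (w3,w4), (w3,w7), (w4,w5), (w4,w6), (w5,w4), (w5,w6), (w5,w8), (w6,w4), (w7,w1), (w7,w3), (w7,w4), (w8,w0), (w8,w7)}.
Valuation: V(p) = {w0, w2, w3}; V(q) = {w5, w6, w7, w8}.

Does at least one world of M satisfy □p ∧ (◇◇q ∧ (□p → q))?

Recall that □ψ holds at a world iff ψ holds at every accessible world, and ◇ψ holds iff ψ holds at some accessible world.
Let φ = □p ∧ (◇◇q ∧ (□p → q)). Evaluate φ at each world:
  w0 (successors {w3, w4, w5, w7}): φ is false.
  w1 (successors {w1, w3, w6, w7}): φ is false.
  w2 (successors {w0, w5, w8}): φ is false.
  w3 (successors {w0, w4, w7}): φ is false.
  w4 (successors {w5, w6}): φ is false.
  w5 (successors {w4, w6, w8}): φ is false.
  w6 (successors {w4}): φ is false.
  w7 (successors {w1, w3, w4}): φ is false.
  w8 (successors {w0, w7}): φ is false.
For instance, at w8:
  At w8: □p is false, ◇◇q ∧ (□p → q) is true, so □p ∧ (◇◇q ∧ (□p → q)) is false.
    At w8: □p requires p at every successor {w0, w7}.
      p fails at w7, so □p is false at w8.
    At w8: ◇◇q is true, □p → q is true, so ◇◇q ∧ (□p → q) is true.
      At w8: ◇◇q requires ◇q at some successor in {w0, w7}.
        ◇q holds at w0, so ◇◇q is true at w8.
      At w8: □p is false, q is true, so □p → q is true.

No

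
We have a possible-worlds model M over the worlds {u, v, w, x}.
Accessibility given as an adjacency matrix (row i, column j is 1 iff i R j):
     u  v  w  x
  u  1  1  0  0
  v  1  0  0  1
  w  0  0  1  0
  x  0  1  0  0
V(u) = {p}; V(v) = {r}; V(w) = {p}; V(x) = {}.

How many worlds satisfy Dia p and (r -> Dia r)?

Recall that Dia ψ holds at a world iff ψ holds at some accessible world.
Let φ = Dia p and (r -> Dia r). Evaluate φ at each world:
  u (successors {u, v}): φ is true.
  v (successors {u, x}): φ is false.
  w (successors {w}): φ is true.
  x (successors {v}): φ is false.
For instance, at w:
  At w: Dia p is true, r -> Dia r is true, so Dia p and (r -> Dia r) is true.
    At w: Dia p requires p at some successor in {w}.
      p holds at w, so Dia p is true at w.
    At w: r is false, Dia r is false, so r -> Dia r is true.
      At w: Dia r requires r at some successor in {w}.
        At w: r is false.
      So Dia r is false at w.
Satisfying worlds: {u, w}

2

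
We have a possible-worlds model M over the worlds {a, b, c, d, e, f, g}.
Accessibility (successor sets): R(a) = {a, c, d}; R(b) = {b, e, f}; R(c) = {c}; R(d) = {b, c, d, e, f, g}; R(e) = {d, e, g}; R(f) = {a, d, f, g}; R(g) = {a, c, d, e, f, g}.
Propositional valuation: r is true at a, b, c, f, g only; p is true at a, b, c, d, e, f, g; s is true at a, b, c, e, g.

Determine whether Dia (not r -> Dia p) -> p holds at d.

Yes

At d: Dia (not r -> Dia p) is true, p is true, so Dia (not r -> Dia p) -> p is true.
  At d: Dia (not r -> Dia p) requires not r -> Dia p at some successor in {b, c, d, e, f, g}.
    not r -> Dia p holds at b, so Dia (not r -> Dia p) is true at d.
      At b: not r is false, Dia p is true, so not r -> Dia p is true.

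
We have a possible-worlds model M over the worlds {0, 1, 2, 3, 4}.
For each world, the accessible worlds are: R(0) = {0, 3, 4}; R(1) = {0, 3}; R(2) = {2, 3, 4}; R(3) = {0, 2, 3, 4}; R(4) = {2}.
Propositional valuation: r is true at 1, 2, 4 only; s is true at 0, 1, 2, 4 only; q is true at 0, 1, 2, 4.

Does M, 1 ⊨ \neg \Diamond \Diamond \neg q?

No

At 1: \Diamond \Diamond \neg q is true, so \neg \Diamond \Diamond \neg q is false.
  At 1: \Diamond \Diamond \neg q requires \Diamond \neg q at some successor in {0, 3}.
    \Diamond \neg q holds at 0, so \Diamond \Diamond \neg q is true at 1.
      At 0: \Diamond \neg q requires \neg q at some successor in {0, 3, 4}.
        \neg q holds at 3, so \Diamond \neg q is true at 0.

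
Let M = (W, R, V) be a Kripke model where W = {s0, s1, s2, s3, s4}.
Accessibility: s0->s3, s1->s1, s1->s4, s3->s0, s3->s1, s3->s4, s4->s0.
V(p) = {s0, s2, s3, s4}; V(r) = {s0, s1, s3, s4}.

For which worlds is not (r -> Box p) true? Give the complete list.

s1, s3

Let φ = not (r -> Box p). Evaluate φ at each world:
  s0 (successors {s3}): φ is false.
  s1 (successors {s1, s4}): φ is true.
  s2 (successors ∅): φ is false.
  s3 (successors {s0, s1, s4}): φ is true.
  s4 (successors {s0}): φ is false.
For instance, at s3:
  At s3: r -> Box p is false, so not (r -> Box p) is true.
    At s3: r is true, Box p is false, so r -> Box p is false.
      At s3: Box p requires p at every successor {s0, s1, s4}.
        p fails at s1, so Box p is false at s3.
Satisfying worlds: {s1, s3}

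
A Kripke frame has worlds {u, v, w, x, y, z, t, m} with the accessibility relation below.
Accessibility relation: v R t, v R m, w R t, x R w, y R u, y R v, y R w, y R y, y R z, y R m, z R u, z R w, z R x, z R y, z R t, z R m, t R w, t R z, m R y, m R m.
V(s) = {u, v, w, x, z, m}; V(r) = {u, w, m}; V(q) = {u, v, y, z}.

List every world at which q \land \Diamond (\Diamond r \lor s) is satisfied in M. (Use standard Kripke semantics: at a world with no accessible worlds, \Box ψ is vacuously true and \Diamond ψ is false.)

v, y, z

Let φ = q \land \Diamond (\Diamond r \lor s). Evaluate φ at each world:
  u (successors ∅): φ is false.
  v (successors {t, m}): φ is true.
  w (successors {t}): φ is false.
  x (successors {w}): φ is false.
  y (successors {u, v, w, y, z, m}): φ is true.
  z (successors {u, w, x, y, t, m}): φ is true.
  t (successors {w, z}): φ is false.
  m (successors {y, m}): φ is false.
For instance, at v:
  At v: q is true, \Diamond (\Diamond r \lor s) is true, so q \land \Diamond (\Diamond r \lor s) is true.
    At v: \Diamond (\Diamond r \lor s) requires \Diamond r \lor s at some successor in {t, m}.
      \Diamond r \lor s holds at t, so \Diamond (\Diamond r \lor s) is true at v.
Satisfying worlds: {v, y, z}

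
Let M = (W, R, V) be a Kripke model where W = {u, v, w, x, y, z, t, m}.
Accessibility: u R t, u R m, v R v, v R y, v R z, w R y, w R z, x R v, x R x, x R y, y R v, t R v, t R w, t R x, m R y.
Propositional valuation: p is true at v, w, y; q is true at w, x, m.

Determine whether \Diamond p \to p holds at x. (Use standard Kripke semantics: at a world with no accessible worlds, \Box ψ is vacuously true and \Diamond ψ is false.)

Recall that \Diamond ψ holds at a world iff ψ holds at some accessible world.
At x: \Diamond p is true, p is false, so \Diamond p \to p is false.
  At x: \Diamond p requires p at some successor in {v, x, y}.
    p holds at v, so \Diamond p is true at x.

No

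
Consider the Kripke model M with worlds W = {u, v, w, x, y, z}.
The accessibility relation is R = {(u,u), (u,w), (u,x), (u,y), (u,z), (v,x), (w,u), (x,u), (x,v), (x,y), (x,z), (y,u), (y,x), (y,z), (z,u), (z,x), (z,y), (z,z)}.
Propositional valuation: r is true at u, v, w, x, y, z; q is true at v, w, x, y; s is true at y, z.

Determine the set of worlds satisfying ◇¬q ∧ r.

u, w, x, y, z

Let φ = ◇¬q ∧ r. Evaluate φ at each world:
  u (successors {u, w, x, y, z}): φ is true.
  v (successors {x}): φ is false.
  w (successors {u}): φ is true.
  x (successors {u, v, y, z}): φ is true.
  y (successors {u, x, z}): φ is true.
  z (successors {u, x, y, z}): φ is true.
For instance, at z:
  At z: ◇¬q is true, r is true, so ◇¬q ∧ r is true.
    At z: ◇¬q requires ¬q at some successor in {u, x, y, z}.
      ¬q holds at u, so ◇¬q is true at z.
Satisfying worlds: {u, w, x, y, z}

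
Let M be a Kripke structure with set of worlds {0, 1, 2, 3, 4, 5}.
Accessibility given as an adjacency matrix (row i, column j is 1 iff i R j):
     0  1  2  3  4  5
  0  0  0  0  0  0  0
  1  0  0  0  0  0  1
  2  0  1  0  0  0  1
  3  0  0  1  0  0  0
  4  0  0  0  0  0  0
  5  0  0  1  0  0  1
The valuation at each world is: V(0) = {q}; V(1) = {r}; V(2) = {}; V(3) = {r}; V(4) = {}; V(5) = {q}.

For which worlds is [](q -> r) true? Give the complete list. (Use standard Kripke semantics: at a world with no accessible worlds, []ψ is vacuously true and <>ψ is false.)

0, 3, 4

Let φ = [](q -> r). Evaluate φ at each world:
  0 (successors ∅): φ is true.
  1 (successors {5}): φ is false.
  2 (successors {1, 5}): φ is false.
  3 (successors {2}): φ is true.
  4 (successors ∅): φ is true.
  5 (successors {2, 5}): φ is false.
For instance, at 3:
  At 3: [](q -> r) requires q -> r at every successor {2}.
    At 2: q -> r is true.
  So [](q -> r) is true at 3.
Satisfying worlds: {0, 3, 4}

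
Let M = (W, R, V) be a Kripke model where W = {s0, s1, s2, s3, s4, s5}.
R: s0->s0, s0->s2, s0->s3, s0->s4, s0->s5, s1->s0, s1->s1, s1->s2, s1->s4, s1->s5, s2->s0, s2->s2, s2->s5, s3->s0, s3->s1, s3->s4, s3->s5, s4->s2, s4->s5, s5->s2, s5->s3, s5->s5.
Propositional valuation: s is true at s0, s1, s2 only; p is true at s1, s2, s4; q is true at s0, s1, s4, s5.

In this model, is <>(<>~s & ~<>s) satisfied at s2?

Recall that <>ψ holds at a world iff ψ holds at some accessible world.
At s2: <>(<>~s & ~<>s) requires <>~s & ~<>s at some successor in {s0, s2, s5}.
  At s0: <>~s & ~<>s is false.
  At s2: <>~s & ~<>s is false.
  At s5: <>~s & ~<>s is false.
So <>(<>~s & ~<>s) is false at s2.

No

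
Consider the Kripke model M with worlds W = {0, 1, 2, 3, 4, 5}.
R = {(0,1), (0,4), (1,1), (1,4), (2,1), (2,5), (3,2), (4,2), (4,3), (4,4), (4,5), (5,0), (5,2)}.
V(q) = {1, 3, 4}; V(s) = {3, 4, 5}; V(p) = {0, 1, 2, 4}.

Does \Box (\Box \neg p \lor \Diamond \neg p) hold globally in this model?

Recall that \Box ψ holds at a world iff ψ holds at every accessible world, and \Diamond ψ holds iff ψ holds at some accessible world.
Let φ = \Box (\Box \neg p \lor \Diamond \neg p). Evaluate φ at each world:
  0 (successors {1, 4}): φ is false.
  1 (successors {1, 4}): φ is false.
  2 (successors {1, 5}): φ is false.
  3 (successors {2}): φ is true.
  4 (successors {2, 3, 4, 5}): φ is false.
  5 (successors {0, 2}): φ is false.
Detail at 0 (counterexample):
  At 0: \Box (\Box \neg p \lor \Diamond \neg p) requires \Box \neg p \lor \Diamond \neg p at every successor {1, 4}.
    \Box \neg p \lor \Diamond \neg p fails at 1, so \Box (\Box \neg p \lor \Diamond \neg p) is false at 0.
      At 1: \Box \neg p is false, \Diamond \neg p is false, so \Box \neg p \lor \Diamond \neg p is false.

No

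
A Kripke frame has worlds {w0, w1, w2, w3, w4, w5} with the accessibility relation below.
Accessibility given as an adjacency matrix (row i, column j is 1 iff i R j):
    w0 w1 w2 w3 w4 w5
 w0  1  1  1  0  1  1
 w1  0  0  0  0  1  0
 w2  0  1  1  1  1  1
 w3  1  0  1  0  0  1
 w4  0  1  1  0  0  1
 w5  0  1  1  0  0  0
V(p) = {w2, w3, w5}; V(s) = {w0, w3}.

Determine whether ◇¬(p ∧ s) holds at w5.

Yes

Recall that ◇ψ holds at a world iff ψ holds at some accessible world.
At w5: ◇¬(p ∧ s) requires ¬(p ∧ s) at some successor in {w1, w2}.
  ¬(p ∧ s) holds at w1, so ◇¬(p ∧ s) is true at w5.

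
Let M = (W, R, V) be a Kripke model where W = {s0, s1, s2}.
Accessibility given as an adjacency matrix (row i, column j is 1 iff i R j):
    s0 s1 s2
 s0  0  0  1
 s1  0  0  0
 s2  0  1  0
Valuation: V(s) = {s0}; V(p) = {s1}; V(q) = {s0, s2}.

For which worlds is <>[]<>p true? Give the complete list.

Recall that []ψ holds at a world iff ψ holds at every accessible world, and <>ψ holds iff ψ holds at some accessible world.
Let φ = <>[]<>p. Evaluate φ at each world:
  s0 (successors {s2}): φ is false.
  s1 (successors ∅): φ is false.
  s2 (successors {s1}): φ is true.
For instance, at s0:
  At s0: <>[]<>p requires []<>p at some successor in {s2}.
    At s2: []<>p is false.
  So <>[]<>p is false at s0.
Satisfying worlds: {s2}

s2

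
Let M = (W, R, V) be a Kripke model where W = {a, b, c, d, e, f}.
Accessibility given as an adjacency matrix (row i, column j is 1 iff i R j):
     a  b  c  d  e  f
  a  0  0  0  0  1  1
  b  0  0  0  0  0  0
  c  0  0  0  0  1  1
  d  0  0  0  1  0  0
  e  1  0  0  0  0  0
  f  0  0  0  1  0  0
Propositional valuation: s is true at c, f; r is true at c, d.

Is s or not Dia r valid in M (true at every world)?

Let φ = s or not Dia r. Evaluate φ at each world:
  a (successors {e, f}): φ is true.
  b (successors ∅): φ is true.
  c (successors {e, f}): φ is true.
  d (successors {d}): φ is false.
  e (successors {a}): φ is true.
  f (successors {d}): φ is true.
Detail at d (counterexample):
  At d: s is false, not Dia r is false, so s or not Dia r is false.
    At d: Dia r is true, so not Dia r is false.
      At d: Dia r requires r at some successor in {d}.
        r holds at d, so Dia r is true at d.

No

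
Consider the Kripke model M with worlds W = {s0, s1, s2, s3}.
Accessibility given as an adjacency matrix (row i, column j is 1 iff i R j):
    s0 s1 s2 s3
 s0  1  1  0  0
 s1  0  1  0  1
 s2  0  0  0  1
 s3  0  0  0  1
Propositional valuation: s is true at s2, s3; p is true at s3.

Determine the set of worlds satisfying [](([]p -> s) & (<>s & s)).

s2, s3

Recall that []ψ holds at a world iff ψ holds at every accessible world, and <>ψ holds iff ψ holds at some accessible world.
Let φ = [](([]p -> s) & (<>s & s)). Evaluate φ at each world:
  s0 (successors {s0, s1}): φ is false.
  s1 (successors {s1, s3}): φ is false.
  s2 (successors {s3}): φ is true.
  s3 (successors {s3}): φ is true.
For instance, at s1:
  At s1: [](([]p -> s) & (<>s & s)) requires ([]p -> s) & (<>s & s) at every successor {s1, s3}.
    ([]p -> s) & (<>s & s) fails at s1, so [](([]p -> s) & (<>s & s)) is false at s1.
      At s1: []p -> s is true, <>s & s is false, so ([]p -> s) & (<>s & s) is false.
Satisfying worlds: {s2, s3}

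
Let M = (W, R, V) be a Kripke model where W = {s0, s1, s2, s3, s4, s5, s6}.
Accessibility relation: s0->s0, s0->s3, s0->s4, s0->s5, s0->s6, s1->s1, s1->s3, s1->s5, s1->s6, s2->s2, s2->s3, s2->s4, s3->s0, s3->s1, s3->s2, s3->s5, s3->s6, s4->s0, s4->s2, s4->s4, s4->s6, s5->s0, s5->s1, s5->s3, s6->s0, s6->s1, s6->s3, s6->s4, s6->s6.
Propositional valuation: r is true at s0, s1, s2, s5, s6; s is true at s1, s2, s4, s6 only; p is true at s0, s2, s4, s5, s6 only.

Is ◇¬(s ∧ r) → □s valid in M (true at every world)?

Recall that □ψ holds at a world iff ψ holds at every accessible world, and ◇ψ holds iff ψ holds at some accessible world.
Let φ = ◇¬(s ∧ r) → □s. Evaluate φ at each world:
  s0 (successors {s0, s3, s4, s5, s6}): φ is false.
  s1 (successors {s1, s3, s5, s6}): φ is false.
  s2 (successors {s2, s3, s4}): φ is false.
  s3 (successors {s0, s1, s2, s5, s6}): φ is false.
  s4 (successors {s0, s2, s4, s6}): φ is false.
  s5 (successors {s0, s1, s3}): φ is false.
  s6 (successors {s0, s1, s3, s4, s6}): φ is false.
Detail at s0 (counterexample):
  At s0: ◇¬(s ∧ r) is true, □s is false, so ◇¬(s ∧ r) → □s is false.
    At s0: ◇¬(s ∧ r) requires ¬(s ∧ r) at some successor in {s0, s3, s4, s5, s6}.
      ¬(s ∧ r) holds at s0, so ◇¬(s ∧ r) is true at s0.
    At s0: □s requires s at every successor {s0, s3, s4, s5, s6}.
      s fails at s0, so □s is false at s0.

No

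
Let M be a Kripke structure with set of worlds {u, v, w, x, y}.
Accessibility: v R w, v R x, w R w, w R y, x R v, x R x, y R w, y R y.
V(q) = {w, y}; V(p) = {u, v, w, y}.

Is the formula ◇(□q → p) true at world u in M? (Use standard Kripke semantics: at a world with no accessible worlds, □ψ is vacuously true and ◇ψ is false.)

At u: no accessible worlds, so ◇(□q → p) is false.

No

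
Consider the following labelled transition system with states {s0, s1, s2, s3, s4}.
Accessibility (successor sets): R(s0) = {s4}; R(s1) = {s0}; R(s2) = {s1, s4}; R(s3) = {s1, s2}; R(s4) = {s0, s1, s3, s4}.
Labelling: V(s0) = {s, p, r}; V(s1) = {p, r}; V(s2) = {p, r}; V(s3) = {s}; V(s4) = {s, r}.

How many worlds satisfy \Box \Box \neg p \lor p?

3

Let φ = \Box \Box \neg p \lor p. Evaluate φ at each world:
  s0 (successors {s4}): φ is true.
  s1 (successors {s0}): φ is true.
  s2 (successors {s1, s4}): φ is true.
  s3 (successors {s1, s2}): φ is false.
  s4 (successors {s0, s1, s3, s4}): φ is false.
For instance, at s1:
  At s1: \Box \Box \neg p is true, p is true, so \Box \Box \neg p \lor p is true.
    At s1: \Box \Box \neg p requires \Box \neg p at every successor {s0}.
      At s0: \Box \neg p is true.
    So \Box \Box \neg p is true at s1.
Satisfying worlds: {s0, s1, s2}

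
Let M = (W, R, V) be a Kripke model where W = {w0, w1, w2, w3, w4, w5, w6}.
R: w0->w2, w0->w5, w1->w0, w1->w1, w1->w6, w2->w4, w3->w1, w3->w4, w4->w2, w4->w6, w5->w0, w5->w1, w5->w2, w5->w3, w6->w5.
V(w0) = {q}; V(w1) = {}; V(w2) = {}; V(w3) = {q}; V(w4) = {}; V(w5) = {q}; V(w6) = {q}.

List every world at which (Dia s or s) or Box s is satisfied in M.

Let φ = (Dia s or s) or Box s. Evaluate φ at each world:
  w0 (successors {w2, w5}): φ is false.
  w1 (successors {w0, w1, w6}): φ is false.
  w2 (successors {w4}): φ is false.
  w3 (successors {w1, w4}): φ is false.
  w4 (successors {w2, w6}): φ is false.
  w5 (successors {w0, w1, w2, w3}): φ is false.
  w6 (successors {w5}): φ is false.
For instance, at w4:
  At w4: Dia s or s is false, Box s is false, so (Dia s or s) or Box s is false.
    At w4: Dia s is false, s is false, so Dia s or s is false.
      At w4: Dia s requires s at some successor in {w2, w6}.
        At w2: s is false.
        At w6: s is false.
      So Dia s is false at w4.
    At w4: Box s requires s at every successor {w2, w6}.
      s fails at w2, so Box s is false at w4.
Satisfying worlds: none.

none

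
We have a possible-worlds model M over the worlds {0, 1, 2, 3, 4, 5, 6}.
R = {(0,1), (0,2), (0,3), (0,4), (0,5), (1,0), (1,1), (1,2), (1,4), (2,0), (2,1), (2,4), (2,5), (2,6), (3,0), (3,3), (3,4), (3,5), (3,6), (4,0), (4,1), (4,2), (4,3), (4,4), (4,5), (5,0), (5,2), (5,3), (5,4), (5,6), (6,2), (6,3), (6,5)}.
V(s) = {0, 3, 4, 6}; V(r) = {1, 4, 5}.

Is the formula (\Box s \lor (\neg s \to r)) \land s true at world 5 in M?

At 5: \Box s \lor (\neg s \to r) is true, s is false, so (\Box s \lor (\neg s \to r)) \land s is false.
  At 5: \Box s is false, \neg s \to r is true, so \Box s \lor (\neg s \to r) is true.
    At 5: \Box s requires s at every successor {0, 2, 3, 4, 6}.
      s fails at 2, so \Box s is false at 5.

No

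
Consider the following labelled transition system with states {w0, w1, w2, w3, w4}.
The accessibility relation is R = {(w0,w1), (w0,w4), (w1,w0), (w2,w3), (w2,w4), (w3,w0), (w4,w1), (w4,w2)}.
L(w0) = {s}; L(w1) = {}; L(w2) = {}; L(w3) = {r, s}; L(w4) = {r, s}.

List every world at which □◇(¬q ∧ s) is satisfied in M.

Let φ = □◇(¬q ∧ s). Evaluate φ at each world:
  w0 (successors {w1, w4}): φ is false.
  w1 (successors {w0}): φ is true.
  w2 (successors {w3, w4}): φ is false.
  w3 (successors {w0}): φ is true.
  w4 (successors {w1, w2}): φ is true.
For instance, at w1:
  At w1: □◇(¬q ∧ s) requires ◇(¬q ∧ s) at every successor {w0}.
      At w0: ◇(¬q ∧ s) requires ¬q ∧ s at some successor in {w1, w4}.
        ¬q ∧ s holds at w4, so ◇(¬q ∧ s) is true at w0.
  So □◇(¬q ∧ s) is true at w1.
Satisfying worlds: {w1, w3, w4}

w1, w3, w4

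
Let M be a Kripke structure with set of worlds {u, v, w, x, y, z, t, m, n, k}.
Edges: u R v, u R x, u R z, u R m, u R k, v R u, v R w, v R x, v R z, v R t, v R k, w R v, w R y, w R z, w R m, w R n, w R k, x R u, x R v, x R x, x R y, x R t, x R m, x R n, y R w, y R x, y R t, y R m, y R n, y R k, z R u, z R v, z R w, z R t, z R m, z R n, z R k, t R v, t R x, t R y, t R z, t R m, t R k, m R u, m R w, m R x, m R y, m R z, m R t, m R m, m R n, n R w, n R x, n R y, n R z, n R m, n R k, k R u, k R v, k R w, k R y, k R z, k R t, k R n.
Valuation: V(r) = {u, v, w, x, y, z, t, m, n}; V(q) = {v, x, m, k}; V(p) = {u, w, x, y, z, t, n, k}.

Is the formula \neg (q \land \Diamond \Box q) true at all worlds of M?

Yes

Let φ = \neg (q \land \Diamond \Box q). Evaluate φ at each world:
  u (successors {v, x, z, m, k}): φ is true.
  v (successors {u, w, x, z, t, k}): φ is true.
  w (successors {v, y, z, m, n, k}): φ is true.
  x (successors {u, v, x, y, t, m, n}): φ is true.
  y (successors {w, x, t, m, n, k}): φ is true.
  z (successors {u, v, w, t, m, n, k}): φ is true.
  t (successors {v, x, y, z, m, k}): φ is true.
  m (successors {u, w, x, y, z, t, m, n}): φ is true.
  n (successors {w, x, y, z, m, k}): φ is true.
  k (successors {u, v, w, y, z, t, n}): φ is true.
For instance, at w:
  At w: q \land \Diamond \Box q is false, so \neg (q \land \Diamond \Box q) is true.
    At w: q is false, \Diamond \Box q is false, so q \land \Diamond \Box q is false.
      At w: \Diamond \Box q requires \Box q at some successor in {v, y, z, m, n, k}.
        At v: \Box q is false.
        At y: \Box q is false.
        At z: \Box q is false.
        At m: \Box q is false.
        At n: \Box q is false.
        At k: \Box q is false.
      So \Diamond \Box q is false at w.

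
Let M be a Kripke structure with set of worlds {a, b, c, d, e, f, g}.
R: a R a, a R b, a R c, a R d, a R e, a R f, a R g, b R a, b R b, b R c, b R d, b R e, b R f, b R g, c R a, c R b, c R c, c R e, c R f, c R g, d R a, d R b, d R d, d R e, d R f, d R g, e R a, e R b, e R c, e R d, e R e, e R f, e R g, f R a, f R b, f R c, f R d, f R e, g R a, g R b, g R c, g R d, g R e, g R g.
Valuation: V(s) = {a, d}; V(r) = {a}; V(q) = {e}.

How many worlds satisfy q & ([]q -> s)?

Let φ = q & ([]q -> s). Evaluate φ at each world:
  a (successors {a, b, c, d, e, f, g}): φ is false.
  b (successors {a, b, c, d, e, f, g}): φ is false.
  c (successors {a, b, c, e, f, g}): φ is false.
  d (successors {a, b, d, e, f, g}): φ is false.
  e (successors {a, b, c, d, e, f, g}): φ is true.
  f (successors {a, b, c, d, e}): φ is false.
  g (successors {a, b, c, d, e, g}): φ is false.
For instance, at c:
  At c: q is false, []q -> s is true, so q & ([]q -> s) is false.
    At c: []q is false, s is false, so []q -> s is true.
      At c: []q requires q at every successor {a, b, c, e, f, g}.
        q fails at a, so []q is false at c.
Satisfying worlds: {e}

1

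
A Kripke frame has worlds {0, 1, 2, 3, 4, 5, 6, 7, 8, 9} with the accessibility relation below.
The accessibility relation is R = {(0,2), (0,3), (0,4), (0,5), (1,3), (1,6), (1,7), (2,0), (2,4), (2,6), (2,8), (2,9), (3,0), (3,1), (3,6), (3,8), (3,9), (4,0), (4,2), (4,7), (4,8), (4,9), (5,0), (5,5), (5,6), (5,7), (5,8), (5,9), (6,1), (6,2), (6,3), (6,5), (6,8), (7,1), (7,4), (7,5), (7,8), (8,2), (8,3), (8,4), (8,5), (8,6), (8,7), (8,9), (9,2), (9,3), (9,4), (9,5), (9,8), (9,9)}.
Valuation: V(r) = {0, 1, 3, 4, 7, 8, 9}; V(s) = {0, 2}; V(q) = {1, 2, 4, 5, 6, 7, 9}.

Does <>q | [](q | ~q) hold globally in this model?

Let φ = <>q | [](q | ~q). Evaluate φ at each world:
  0 (successors {2, 3, 4, 5}): φ is true.
  1 (successors {3, 6, 7}): φ is true.
  2 (successors {0, 4, 6, 8, 9}): φ is true.
  3 (successors {0, 1, 6, 8, 9}): φ is true.
  4 (successors {0, 2, 7, 8, 9}): φ is true.
  5 (successors {0, 5, 6, 7, 8, 9}): φ is true.
  6 (successors {1, 2, 3, 5, 8}): φ is true.
  7 (successors {1, 4, 5, 8}): φ is true.
  8 (successors {2, 3, 4, 5, 6, 7, 9}): φ is true.
  9 (successors {2, 3, 4, 5, 8, 9}): φ is true.
For instance, at 8:
  At 8: <>q is true, [](q | ~q) is true, so <>q | [](q | ~q) is true.
    At 8: <>q requires q at some successor in {2, 3, 4, 5, 6, 7, 9}.
      q holds at 2, so <>q is true at 8.
    At 8: [](q | ~q) requires q | ~q at every successor {2, 3, 4, 5, 6, 7, 9}.
      At 2: q | ~q is true.
      At 3: q | ~q is true.
      At 4: q | ~q is true.
      At 5: q | ~q is true.
      At 6: q | ~q is true.
      At 7: q | ~q is true.
      At 9: q | ~q is true.
    So [](q | ~q) is true at 8.

Yes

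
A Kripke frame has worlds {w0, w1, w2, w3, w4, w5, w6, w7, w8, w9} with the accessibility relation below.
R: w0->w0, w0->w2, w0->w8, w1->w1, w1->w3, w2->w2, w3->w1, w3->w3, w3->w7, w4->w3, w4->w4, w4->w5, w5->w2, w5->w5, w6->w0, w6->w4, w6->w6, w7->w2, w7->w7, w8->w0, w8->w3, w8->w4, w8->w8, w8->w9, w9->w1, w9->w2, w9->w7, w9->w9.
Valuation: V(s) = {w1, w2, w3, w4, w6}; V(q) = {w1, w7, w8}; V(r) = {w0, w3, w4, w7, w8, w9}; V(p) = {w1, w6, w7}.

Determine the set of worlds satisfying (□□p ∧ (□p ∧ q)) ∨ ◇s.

Let φ = (□□p ∧ (□p ∧ q)) ∨ ◇s. Evaluate φ at each world:
  w0 (successors {w0, w2, w8}): φ is true.
  w1 (successors {w1, w3}): φ is true.
  w2 (successors {w2}): φ is true.
  w3 (successors {w1, w3, w7}): φ is true.
  w4 (successors {w3, w4, w5}): φ is true.
  w5 (successors {w2, w5}): φ is true.
  w6 (successors {w0, w4, w6}): φ is true.
  w7 (successors {w2, w7}): φ is true.
  w8 (successors {w0, w3, w4, w8, w9}): φ is true.
  w9 (successors {w1, w2, w7, w9}): φ is true.
For instance, at w6:
  At w6: □□p ∧ (□p ∧ q) is false, ◇s is true, so (□□p ∧ (□p ∧ q)) ∨ ◇s is true.
    At w6: □□p is false, □p ∧ q is false, so □□p ∧ (□p ∧ q) is false.
      At w6: □□p requires □p at every successor {w0, w4, w6}.
        □p fails at w0, so □□p is false at w6.
      At w6: □p is false, q is false, so □p ∧ q is false.
    At w6: ◇s requires s at some successor in {w0, w4, w6}.
      s holds at w4, so ◇s is true at w6.
Satisfying worlds: {w0, w1, w2, w3, w4, w5, w6, w7, w8, w9}

w0, w1, w2, w3, w4, w5, w6, w7, w8, w9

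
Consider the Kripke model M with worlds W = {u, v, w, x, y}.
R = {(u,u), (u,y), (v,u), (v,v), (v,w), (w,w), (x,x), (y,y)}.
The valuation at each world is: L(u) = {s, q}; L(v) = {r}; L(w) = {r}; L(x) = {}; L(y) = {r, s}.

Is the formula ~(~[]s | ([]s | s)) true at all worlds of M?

Recall that []ψ holds at a world iff ψ holds at every accessible world, and <>ψ holds iff ψ holds at some accessible world.
Let φ = ~(~[]s | ([]s | s)). Evaluate φ at each world:
  u (successors {u, y}): φ is false.
  v (successors {u, v, w}): φ is false.
  w (successors {w}): φ is false.
  x (successors {x}): φ is false.
  y (successors {y}): φ is false.
Detail at u (counterexample):
  At u: ~[]s | ([]s | s) is true, so ~(~[]s | ([]s | s)) is false.
    At u: ~[]s is false, []s | s is true, so ~[]s | ([]s | s) is true.
      At u: []s is true, so ~[]s is false.
      At u: []s is true, s is true, so []s | s is true.

No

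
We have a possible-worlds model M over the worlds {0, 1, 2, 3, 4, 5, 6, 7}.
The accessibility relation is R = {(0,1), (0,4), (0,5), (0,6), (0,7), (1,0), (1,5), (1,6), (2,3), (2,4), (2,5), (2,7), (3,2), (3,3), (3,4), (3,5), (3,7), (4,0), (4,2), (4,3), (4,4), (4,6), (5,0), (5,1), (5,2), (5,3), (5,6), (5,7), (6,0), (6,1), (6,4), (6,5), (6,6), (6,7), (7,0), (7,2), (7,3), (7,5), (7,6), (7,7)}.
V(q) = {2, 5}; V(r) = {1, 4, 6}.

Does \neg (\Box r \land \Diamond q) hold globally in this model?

Let φ = \neg (\Box r \land \Diamond q). Evaluate φ at each world:
  0 (successors {1, 4, 5, 6, 7}): φ is true.
  1 (successors {0, 5, 6}): φ is true.
  2 (successors {3, 4, 5, 7}): φ is true.
  3 (successors {2, 3, 4, 5, 7}): φ is true.
  4 (successors {0, 2, 3, 4, 6}): φ is true.
  5 (successors {0, 1, 2, 3, 6, 7}): φ is true.
  6 (successors {0, 1, 4, 5, 6, 7}): φ is true.
  7 (successors {0, 2, 3, 5, 6, 7}): φ is true.
For instance, at 7:
  At 7: \Box r \land \Diamond q is false, so \neg (\Box r \land \Diamond q) is true.
    At 7: \Box r is false, \Diamond q is true, so \Box r \land \Diamond q is false.
      At 7: \Box r requires r at every successor {0, 2, 3, 5, 6, 7}.
        r fails at 0, so \Box r is false at 7.
      At 7: \Diamond q requires q at some successor in {0, 2, 3, 5, 6, 7}.
        q holds at 2, so \Diamond q is true at 7.

Yes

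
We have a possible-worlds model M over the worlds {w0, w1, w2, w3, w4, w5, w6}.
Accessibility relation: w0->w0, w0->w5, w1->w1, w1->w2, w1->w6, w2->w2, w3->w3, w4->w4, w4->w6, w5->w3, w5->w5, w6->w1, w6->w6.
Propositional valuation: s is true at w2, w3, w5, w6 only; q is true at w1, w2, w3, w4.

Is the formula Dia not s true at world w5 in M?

At w5: Dia not s requires not s at some successor in {w3, w5}.
  At w3: not s is false.
  At w5: not s is false.
So Dia not s is false at w5.

No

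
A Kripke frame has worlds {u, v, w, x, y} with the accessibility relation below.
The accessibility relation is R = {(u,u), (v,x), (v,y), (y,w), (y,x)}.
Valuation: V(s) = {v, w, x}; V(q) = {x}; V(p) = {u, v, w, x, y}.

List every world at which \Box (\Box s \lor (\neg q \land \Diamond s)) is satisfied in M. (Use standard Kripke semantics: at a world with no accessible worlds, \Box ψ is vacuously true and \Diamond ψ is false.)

v, w, x, y

Recall that \Box ψ holds at a world iff ψ holds at every accessible world, and \Diamond ψ holds iff ψ holds at some accessible world.
Let φ = \Box (\Box s \lor (\neg q \land \Diamond s)). Evaluate φ at each world:
  u (successors {u}): φ is false.
  v (successors {x, y}): φ is true.
  w (successors ∅): φ is true.
  x (successors ∅): φ is true.
  y (successors {w, x}): φ is true.
For instance, at v:
  At v: \Box (\Box s \lor (\neg q \land \Diamond s)) requires \Box s \lor (\neg q \land \Diamond s) at every successor {x, y}.
      At x: \Box s is true, \neg q \land \Diamond s is false, so \Box s \lor (\neg q \land \Diamond s) is true.
      At y: \Box s is true, \neg q \land \Diamond s is true, so \Box s \lor (\neg q \land \Diamond s) is true.
  So \Box (\Box s \lor (\neg q \land \Diamond s)) is true at v.
Satisfying worlds: {v, w, x, y}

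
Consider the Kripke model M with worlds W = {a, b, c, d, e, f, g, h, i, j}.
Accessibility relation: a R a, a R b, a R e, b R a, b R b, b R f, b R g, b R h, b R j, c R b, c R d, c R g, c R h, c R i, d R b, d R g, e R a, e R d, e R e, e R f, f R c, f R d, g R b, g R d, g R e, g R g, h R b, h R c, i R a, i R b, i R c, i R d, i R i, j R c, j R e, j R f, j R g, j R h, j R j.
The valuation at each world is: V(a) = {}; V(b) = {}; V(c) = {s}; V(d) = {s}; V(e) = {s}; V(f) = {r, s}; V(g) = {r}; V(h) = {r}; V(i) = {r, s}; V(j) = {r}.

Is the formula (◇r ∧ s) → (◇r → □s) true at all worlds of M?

Let φ = (◇r ∧ s) → (◇r → □s). Evaluate φ at each world:
  a (successors {a, b, e}): φ is true.
  b (successors {a, b, f, g, h, j}): φ is true.
  c (successors {b, d, g, h, i}): φ is false.
  d (successors {b, g}): φ is false.
  e (successors {a, d, e, f}): φ is false.
  f (successors {c, d}): φ is true.
  g (successors {b, d, e, g}): φ is true.
  h (successors {b, c}): φ is true.
  i (successors {a, b, c, d, i}): φ is false.
  j (successors {c, e, f, g, h, j}): φ is true.
Detail at c (counterexample):
  At c: ◇r ∧ s is true, ◇r → □s is false, so (◇r ∧ s) → (◇r → □s) is false.
    At c: ◇r is true, s is true, so ◇r ∧ s is true.
      At c: ◇r requires r at some successor in {b, d, g, h, i}.
        r holds at g, so ◇r is true at c.
    At c: ◇r is true, □s is false, so ◇r → □s is false.
      At c: ◇r requires r at some successor in {b, d, g, h, i}.
        r holds at g, so ◇r is true at c.
      At c: □s requires s at every successor {b, d, g, h, i}.
        s fails at b, so □s is false at c.

No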